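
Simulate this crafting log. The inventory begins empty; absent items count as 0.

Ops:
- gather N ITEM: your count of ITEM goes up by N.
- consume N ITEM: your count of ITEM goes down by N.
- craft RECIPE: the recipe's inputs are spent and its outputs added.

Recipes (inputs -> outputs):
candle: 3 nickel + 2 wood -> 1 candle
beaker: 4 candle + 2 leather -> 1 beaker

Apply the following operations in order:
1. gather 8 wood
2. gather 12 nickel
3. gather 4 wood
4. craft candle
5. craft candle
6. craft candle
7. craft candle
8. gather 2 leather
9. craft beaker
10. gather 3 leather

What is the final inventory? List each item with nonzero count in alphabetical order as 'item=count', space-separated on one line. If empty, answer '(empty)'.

After 1 (gather 8 wood): wood=8
After 2 (gather 12 nickel): nickel=12 wood=8
After 3 (gather 4 wood): nickel=12 wood=12
After 4 (craft candle): candle=1 nickel=9 wood=10
After 5 (craft candle): candle=2 nickel=6 wood=8
After 6 (craft candle): candle=3 nickel=3 wood=6
After 7 (craft candle): candle=4 wood=4
After 8 (gather 2 leather): candle=4 leather=2 wood=4
After 9 (craft beaker): beaker=1 wood=4
After 10 (gather 3 leather): beaker=1 leather=3 wood=4

Answer: beaker=1 leather=3 wood=4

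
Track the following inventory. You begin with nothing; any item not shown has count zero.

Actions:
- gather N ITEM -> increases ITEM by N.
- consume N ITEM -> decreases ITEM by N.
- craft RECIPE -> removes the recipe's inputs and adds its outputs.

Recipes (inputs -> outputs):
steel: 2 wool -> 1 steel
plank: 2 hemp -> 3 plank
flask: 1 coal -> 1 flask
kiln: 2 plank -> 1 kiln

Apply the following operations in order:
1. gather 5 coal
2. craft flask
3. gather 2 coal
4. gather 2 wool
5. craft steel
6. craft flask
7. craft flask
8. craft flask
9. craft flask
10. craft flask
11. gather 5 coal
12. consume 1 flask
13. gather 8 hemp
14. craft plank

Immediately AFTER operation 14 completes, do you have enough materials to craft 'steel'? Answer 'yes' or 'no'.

Answer: no

Derivation:
After 1 (gather 5 coal): coal=5
After 2 (craft flask): coal=4 flask=1
After 3 (gather 2 coal): coal=6 flask=1
After 4 (gather 2 wool): coal=6 flask=1 wool=2
After 5 (craft steel): coal=6 flask=1 steel=1
After 6 (craft flask): coal=5 flask=2 steel=1
After 7 (craft flask): coal=4 flask=3 steel=1
After 8 (craft flask): coal=3 flask=4 steel=1
After 9 (craft flask): coal=2 flask=5 steel=1
After 10 (craft flask): coal=1 flask=6 steel=1
After 11 (gather 5 coal): coal=6 flask=6 steel=1
After 12 (consume 1 flask): coal=6 flask=5 steel=1
After 13 (gather 8 hemp): coal=6 flask=5 hemp=8 steel=1
After 14 (craft plank): coal=6 flask=5 hemp=6 plank=3 steel=1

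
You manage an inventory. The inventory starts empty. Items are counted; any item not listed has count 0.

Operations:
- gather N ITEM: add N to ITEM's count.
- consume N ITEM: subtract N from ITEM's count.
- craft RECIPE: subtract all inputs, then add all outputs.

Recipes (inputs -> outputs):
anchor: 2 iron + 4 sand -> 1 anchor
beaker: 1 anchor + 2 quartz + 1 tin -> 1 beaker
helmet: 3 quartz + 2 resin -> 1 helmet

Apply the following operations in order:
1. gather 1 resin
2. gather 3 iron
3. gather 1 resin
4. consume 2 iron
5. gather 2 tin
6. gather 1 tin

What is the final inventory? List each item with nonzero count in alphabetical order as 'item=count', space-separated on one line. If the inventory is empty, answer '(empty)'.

After 1 (gather 1 resin): resin=1
After 2 (gather 3 iron): iron=3 resin=1
After 3 (gather 1 resin): iron=3 resin=2
After 4 (consume 2 iron): iron=1 resin=2
After 5 (gather 2 tin): iron=1 resin=2 tin=2
After 6 (gather 1 tin): iron=1 resin=2 tin=3

Answer: iron=1 resin=2 tin=3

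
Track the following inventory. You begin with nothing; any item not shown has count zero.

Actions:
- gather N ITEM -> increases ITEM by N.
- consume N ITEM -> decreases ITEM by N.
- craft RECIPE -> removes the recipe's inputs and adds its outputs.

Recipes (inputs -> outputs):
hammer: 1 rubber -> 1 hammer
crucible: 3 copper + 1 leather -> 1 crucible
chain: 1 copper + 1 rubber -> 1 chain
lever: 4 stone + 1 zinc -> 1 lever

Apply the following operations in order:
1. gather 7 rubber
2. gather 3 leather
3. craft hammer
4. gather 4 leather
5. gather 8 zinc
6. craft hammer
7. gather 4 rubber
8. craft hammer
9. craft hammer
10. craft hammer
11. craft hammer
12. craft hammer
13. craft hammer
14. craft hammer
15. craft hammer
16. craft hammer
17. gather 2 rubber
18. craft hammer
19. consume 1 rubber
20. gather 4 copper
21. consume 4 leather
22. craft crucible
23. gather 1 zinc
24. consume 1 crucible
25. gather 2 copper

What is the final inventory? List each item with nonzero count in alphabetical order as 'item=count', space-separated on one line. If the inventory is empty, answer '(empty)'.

Answer: copper=3 hammer=12 leather=2 zinc=9

Derivation:
After 1 (gather 7 rubber): rubber=7
After 2 (gather 3 leather): leather=3 rubber=7
After 3 (craft hammer): hammer=1 leather=3 rubber=6
After 4 (gather 4 leather): hammer=1 leather=7 rubber=6
After 5 (gather 8 zinc): hammer=1 leather=7 rubber=6 zinc=8
After 6 (craft hammer): hammer=2 leather=7 rubber=5 zinc=8
After 7 (gather 4 rubber): hammer=2 leather=7 rubber=9 zinc=8
After 8 (craft hammer): hammer=3 leather=7 rubber=8 zinc=8
After 9 (craft hammer): hammer=4 leather=7 rubber=7 zinc=8
After 10 (craft hammer): hammer=5 leather=7 rubber=6 zinc=8
After 11 (craft hammer): hammer=6 leather=7 rubber=5 zinc=8
After 12 (craft hammer): hammer=7 leather=7 rubber=4 zinc=8
After 13 (craft hammer): hammer=8 leather=7 rubber=3 zinc=8
After 14 (craft hammer): hammer=9 leather=7 rubber=2 zinc=8
After 15 (craft hammer): hammer=10 leather=7 rubber=1 zinc=8
After 16 (craft hammer): hammer=11 leather=7 zinc=8
After 17 (gather 2 rubber): hammer=11 leather=7 rubber=2 zinc=8
After 18 (craft hammer): hammer=12 leather=7 rubber=1 zinc=8
After 19 (consume 1 rubber): hammer=12 leather=7 zinc=8
After 20 (gather 4 copper): copper=4 hammer=12 leather=7 zinc=8
After 21 (consume 4 leather): copper=4 hammer=12 leather=3 zinc=8
After 22 (craft crucible): copper=1 crucible=1 hammer=12 leather=2 zinc=8
After 23 (gather 1 zinc): copper=1 crucible=1 hammer=12 leather=2 zinc=9
After 24 (consume 1 crucible): copper=1 hammer=12 leather=2 zinc=9
After 25 (gather 2 copper): copper=3 hammer=12 leather=2 zinc=9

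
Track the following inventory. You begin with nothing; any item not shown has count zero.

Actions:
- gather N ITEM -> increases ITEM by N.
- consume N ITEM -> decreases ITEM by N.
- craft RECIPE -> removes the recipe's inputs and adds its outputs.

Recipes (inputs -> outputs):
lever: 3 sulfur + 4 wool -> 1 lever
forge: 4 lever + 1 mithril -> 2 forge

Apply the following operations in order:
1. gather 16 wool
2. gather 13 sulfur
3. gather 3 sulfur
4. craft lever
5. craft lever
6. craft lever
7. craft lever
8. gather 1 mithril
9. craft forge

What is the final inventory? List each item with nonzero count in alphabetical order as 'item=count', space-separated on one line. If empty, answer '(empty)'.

After 1 (gather 16 wool): wool=16
After 2 (gather 13 sulfur): sulfur=13 wool=16
After 3 (gather 3 sulfur): sulfur=16 wool=16
After 4 (craft lever): lever=1 sulfur=13 wool=12
After 5 (craft lever): lever=2 sulfur=10 wool=8
After 6 (craft lever): lever=3 sulfur=7 wool=4
After 7 (craft lever): lever=4 sulfur=4
After 8 (gather 1 mithril): lever=4 mithril=1 sulfur=4
After 9 (craft forge): forge=2 sulfur=4

Answer: forge=2 sulfur=4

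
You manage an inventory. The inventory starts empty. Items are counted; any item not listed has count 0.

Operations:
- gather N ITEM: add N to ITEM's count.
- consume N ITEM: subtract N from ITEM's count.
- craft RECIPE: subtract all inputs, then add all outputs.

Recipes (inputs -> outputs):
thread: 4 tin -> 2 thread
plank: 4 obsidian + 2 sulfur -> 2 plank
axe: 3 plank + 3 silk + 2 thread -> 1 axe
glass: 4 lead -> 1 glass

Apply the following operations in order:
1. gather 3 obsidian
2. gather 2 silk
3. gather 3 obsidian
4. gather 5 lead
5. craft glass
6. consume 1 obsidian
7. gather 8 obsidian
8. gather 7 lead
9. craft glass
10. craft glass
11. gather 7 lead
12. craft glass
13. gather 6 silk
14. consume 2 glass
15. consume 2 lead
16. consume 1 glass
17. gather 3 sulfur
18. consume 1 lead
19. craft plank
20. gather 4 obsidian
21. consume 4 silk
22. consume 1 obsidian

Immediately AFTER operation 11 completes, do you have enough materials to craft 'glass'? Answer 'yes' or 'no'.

Answer: yes

Derivation:
After 1 (gather 3 obsidian): obsidian=3
After 2 (gather 2 silk): obsidian=3 silk=2
After 3 (gather 3 obsidian): obsidian=6 silk=2
After 4 (gather 5 lead): lead=5 obsidian=6 silk=2
After 5 (craft glass): glass=1 lead=1 obsidian=6 silk=2
After 6 (consume 1 obsidian): glass=1 lead=1 obsidian=5 silk=2
After 7 (gather 8 obsidian): glass=1 lead=1 obsidian=13 silk=2
After 8 (gather 7 lead): glass=1 lead=8 obsidian=13 silk=2
After 9 (craft glass): glass=2 lead=4 obsidian=13 silk=2
After 10 (craft glass): glass=3 obsidian=13 silk=2
After 11 (gather 7 lead): glass=3 lead=7 obsidian=13 silk=2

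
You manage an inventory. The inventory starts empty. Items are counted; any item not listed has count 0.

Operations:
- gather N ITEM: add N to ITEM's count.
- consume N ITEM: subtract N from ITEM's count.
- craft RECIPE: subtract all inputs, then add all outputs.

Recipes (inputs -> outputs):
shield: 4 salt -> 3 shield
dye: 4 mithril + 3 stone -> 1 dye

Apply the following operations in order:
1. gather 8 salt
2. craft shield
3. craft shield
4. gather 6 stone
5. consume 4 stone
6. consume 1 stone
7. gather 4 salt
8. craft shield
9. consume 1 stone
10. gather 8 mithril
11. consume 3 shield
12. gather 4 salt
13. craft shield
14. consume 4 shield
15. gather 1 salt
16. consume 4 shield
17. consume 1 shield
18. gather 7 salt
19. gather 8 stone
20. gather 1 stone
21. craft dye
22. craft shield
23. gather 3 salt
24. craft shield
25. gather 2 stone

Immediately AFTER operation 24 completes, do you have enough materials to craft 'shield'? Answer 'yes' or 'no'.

After 1 (gather 8 salt): salt=8
After 2 (craft shield): salt=4 shield=3
After 3 (craft shield): shield=6
After 4 (gather 6 stone): shield=6 stone=6
After 5 (consume 4 stone): shield=6 stone=2
After 6 (consume 1 stone): shield=6 stone=1
After 7 (gather 4 salt): salt=4 shield=6 stone=1
After 8 (craft shield): shield=9 stone=1
After 9 (consume 1 stone): shield=9
After 10 (gather 8 mithril): mithril=8 shield=9
After 11 (consume 3 shield): mithril=8 shield=6
After 12 (gather 4 salt): mithril=8 salt=4 shield=6
After 13 (craft shield): mithril=8 shield=9
After 14 (consume 4 shield): mithril=8 shield=5
After 15 (gather 1 salt): mithril=8 salt=1 shield=5
After 16 (consume 4 shield): mithril=8 salt=1 shield=1
After 17 (consume 1 shield): mithril=8 salt=1
After 18 (gather 7 salt): mithril=8 salt=8
After 19 (gather 8 stone): mithril=8 salt=8 stone=8
After 20 (gather 1 stone): mithril=8 salt=8 stone=9
After 21 (craft dye): dye=1 mithril=4 salt=8 stone=6
After 22 (craft shield): dye=1 mithril=4 salt=4 shield=3 stone=6
After 23 (gather 3 salt): dye=1 mithril=4 salt=7 shield=3 stone=6
After 24 (craft shield): dye=1 mithril=4 salt=3 shield=6 stone=6

Answer: no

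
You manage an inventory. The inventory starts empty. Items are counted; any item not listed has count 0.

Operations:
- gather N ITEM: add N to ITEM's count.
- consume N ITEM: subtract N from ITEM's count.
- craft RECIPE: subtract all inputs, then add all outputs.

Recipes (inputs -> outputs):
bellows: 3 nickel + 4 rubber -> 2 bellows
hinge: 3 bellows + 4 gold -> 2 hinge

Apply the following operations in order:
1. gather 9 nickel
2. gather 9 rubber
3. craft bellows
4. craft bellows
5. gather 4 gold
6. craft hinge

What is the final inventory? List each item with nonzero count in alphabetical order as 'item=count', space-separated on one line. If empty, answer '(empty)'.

After 1 (gather 9 nickel): nickel=9
After 2 (gather 9 rubber): nickel=9 rubber=9
After 3 (craft bellows): bellows=2 nickel=6 rubber=5
After 4 (craft bellows): bellows=4 nickel=3 rubber=1
After 5 (gather 4 gold): bellows=4 gold=4 nickel=3 rubber=1
After 6 (craft hinge): bellows=1 hinge=2 nickel=3 rubber=1

Answer: bellows=1 hinge=2 nickel=3 rubber=1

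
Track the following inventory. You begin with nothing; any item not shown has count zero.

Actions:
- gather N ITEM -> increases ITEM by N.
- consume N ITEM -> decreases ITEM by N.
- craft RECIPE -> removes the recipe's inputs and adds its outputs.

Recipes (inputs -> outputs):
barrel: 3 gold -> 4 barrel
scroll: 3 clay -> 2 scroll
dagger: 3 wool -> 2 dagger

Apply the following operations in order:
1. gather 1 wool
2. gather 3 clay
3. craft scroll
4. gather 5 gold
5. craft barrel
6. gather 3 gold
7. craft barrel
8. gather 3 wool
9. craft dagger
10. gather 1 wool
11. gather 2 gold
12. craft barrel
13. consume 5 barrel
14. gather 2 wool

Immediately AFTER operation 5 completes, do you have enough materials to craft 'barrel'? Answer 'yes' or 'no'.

After 1 (gather 1 wool): wool=1
After 2 (gather 3 clay): clay=3 wool=1
After 3 (craft scroll): scroll=2 wool=1
After 4 (gather 5 gold): gold=5 scroll=2 wool=1
After 5 (craft barrel): barrel=4 gold=2 scroll=2 wool=1

Answer: no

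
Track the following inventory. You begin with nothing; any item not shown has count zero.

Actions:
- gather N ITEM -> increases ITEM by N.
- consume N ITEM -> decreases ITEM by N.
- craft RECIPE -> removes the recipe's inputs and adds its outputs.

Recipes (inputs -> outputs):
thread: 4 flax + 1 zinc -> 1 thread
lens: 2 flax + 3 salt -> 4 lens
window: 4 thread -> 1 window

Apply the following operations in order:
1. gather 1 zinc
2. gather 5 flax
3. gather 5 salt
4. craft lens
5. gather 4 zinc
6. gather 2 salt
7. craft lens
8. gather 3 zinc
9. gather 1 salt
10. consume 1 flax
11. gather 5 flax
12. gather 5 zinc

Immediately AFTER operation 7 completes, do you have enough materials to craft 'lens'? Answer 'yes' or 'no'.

Answer: no

Derivation:
After 1 (gather 1 zinc): zinc=1
After 2 (gather 5 flax): flax=5 zinc=1
After 3 (gather 5 salt): flax=5 salt=5 zinc=1
After 4 (craft lens): flax=3 lens=4 salt=2 zinc=1
After 5 (gather 4 zinc): flax=3 lens=4 salt=2 zinc=5
After 6 (gather 2 salt): flax=3 lens=4 salt=4 zinc=5
After 7 (craft lens): flax=1 lens=8 salt=1 zinc=5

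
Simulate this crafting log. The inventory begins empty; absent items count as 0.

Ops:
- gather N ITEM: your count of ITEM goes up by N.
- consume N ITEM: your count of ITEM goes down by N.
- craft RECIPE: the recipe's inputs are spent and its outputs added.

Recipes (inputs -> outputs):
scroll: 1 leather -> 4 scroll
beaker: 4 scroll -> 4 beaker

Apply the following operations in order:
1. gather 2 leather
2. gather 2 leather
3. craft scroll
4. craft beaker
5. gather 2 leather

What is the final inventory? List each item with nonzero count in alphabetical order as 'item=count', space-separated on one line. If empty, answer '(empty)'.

After 1 (gather 2 leather): leather=2
After 2 (gather 2 leather): leather=4
After 3 (craft scroll): leather=3 scroll=4
After 4 (craft beaker): beaker=4 leather=3
After 5 (gather 2 leather): beaker=4 leather=5

Answer: beaker=4 leather=5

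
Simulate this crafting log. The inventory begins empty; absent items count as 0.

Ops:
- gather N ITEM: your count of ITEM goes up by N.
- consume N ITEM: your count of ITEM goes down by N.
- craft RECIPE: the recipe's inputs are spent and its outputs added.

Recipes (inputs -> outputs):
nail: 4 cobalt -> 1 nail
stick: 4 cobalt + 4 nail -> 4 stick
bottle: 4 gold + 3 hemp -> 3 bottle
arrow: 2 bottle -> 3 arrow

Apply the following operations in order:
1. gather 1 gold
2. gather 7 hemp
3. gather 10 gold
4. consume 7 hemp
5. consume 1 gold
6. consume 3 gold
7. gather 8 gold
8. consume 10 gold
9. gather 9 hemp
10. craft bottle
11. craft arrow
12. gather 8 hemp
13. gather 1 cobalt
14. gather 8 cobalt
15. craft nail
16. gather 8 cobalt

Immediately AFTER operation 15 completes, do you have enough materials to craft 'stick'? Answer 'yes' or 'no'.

After 1 (gather 1 gold): gold=1
After 2 (gather 7 hemp): gold=1 hemp=7
After 3 (gather 10 gold): gold=11 hemp=7
After 4 (consume 7 hemp): gold=11
After 5 (consume 1 gold): gold=10
After 6 (consume 3 gold): gold=7
After 7 (gather 8 gold): gold=15
After 8 (consume 10 gold): gold=5
After 9 (gather 9 hemp): gold=5 hemp=9
After 10 (craft bottle): bottle=3 gold=1 hemp=6
After 11 (craft arrow): arrow=3 bottle=1 gold=1 hemp=6
After 12 (gather 8 hemp): arrow=3 bottle=1 gold=1 hemp=14
After 13 (gather 1 cobalt): arrow=3 bottle=1 cobalt=1 gold=1 hemp=14
After 14 (gather 8 cobalt): arrow=3 bottle=1 cobalt=9 gold=1 hemp=14
After 15 (craft nail): arrow=3 bottle=1 cobalt=5 gold=1 hemp=14 nail=1

Answer: no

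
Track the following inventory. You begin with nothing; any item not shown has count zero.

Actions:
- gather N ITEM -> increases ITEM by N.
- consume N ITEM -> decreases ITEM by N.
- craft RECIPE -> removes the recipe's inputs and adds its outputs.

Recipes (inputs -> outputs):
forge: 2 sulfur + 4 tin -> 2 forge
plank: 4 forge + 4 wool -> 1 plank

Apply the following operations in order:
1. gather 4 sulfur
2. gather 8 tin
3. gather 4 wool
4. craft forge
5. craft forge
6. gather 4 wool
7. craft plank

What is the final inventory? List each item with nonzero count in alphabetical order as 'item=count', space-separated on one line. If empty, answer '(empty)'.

After 1 (gather 4 sulfur): sulfur=4
After 2 (gather 8 tin): sulfur=4 tin=8
After 3 (gather 4 wool): sulfur=4 tin=8 wool=4
After 4 (craft forge): forge=2 sulfur=2 tin=4 wool=4
After 5 (craft forge): forge=4 wool=4
After 6 (gather 4 wool): forge=4 wool=8
After 7 (craft plank): plank=1 wool=4

Answer: plank=1 wool=4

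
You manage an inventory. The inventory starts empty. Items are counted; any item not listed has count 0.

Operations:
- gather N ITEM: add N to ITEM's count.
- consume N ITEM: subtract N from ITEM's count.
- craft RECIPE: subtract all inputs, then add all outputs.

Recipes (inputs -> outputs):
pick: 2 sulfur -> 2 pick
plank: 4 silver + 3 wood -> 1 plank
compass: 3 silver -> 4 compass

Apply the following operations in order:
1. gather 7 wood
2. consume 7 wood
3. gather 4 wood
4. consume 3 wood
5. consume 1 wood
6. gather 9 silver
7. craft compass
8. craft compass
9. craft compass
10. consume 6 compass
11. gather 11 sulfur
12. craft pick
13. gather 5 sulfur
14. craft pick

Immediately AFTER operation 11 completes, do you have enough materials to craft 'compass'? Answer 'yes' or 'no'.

Answer: no

Derivation:
After 1 (gather 7 wood): wood=7
After 2 (consume 7 wood): (empty)
After 3 (gather 4 wood): wood=4
After 4 (consume 3 wood): wood=1
After 5 (consume 1 wood): (empty)
After 6 (gather 9 silver): silver=9
After 7 (craft compass): compass=4 silver=6
After 8 (craft compass): compass=8 silver=3
After 9 (craft compass): compass=12
After 10 (consume 6 compass): compass=6
After 11 (gather 11 sulfur): compass=6 sulfur=11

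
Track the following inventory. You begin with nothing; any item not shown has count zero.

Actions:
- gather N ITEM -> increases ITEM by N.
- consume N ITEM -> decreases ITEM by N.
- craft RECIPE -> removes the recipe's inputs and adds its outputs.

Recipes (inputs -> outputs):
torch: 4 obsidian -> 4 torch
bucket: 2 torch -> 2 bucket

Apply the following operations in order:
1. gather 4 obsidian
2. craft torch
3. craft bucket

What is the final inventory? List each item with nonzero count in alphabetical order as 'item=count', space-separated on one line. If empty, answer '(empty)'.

After 1 (gather 4 obsidian): obsidian=4
After 2 (craft torch): torch=4
After 3 (craft bucket): bucket=2 torch=2

Answer: bucket=2 torch=2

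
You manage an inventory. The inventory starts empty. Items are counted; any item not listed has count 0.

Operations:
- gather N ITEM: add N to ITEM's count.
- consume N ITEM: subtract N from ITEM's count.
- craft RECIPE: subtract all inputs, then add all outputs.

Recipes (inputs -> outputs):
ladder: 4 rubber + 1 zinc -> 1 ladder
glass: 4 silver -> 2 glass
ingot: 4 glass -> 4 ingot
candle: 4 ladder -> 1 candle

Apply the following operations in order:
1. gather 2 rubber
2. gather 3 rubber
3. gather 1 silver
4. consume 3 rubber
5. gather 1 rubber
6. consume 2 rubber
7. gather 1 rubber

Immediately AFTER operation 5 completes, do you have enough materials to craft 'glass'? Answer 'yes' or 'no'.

Answer: no

Derivation:
After 1 (gather 2 rubber): rubber=2
After 2 (gather 3 rubber): rubber=5
After 3 (gather 1 silver): rubber=5 silver=1
After 4 (consume 3 rubber): rubber=2 silver=1
After 5 (gather 1 rubber): rubber=3 silver=1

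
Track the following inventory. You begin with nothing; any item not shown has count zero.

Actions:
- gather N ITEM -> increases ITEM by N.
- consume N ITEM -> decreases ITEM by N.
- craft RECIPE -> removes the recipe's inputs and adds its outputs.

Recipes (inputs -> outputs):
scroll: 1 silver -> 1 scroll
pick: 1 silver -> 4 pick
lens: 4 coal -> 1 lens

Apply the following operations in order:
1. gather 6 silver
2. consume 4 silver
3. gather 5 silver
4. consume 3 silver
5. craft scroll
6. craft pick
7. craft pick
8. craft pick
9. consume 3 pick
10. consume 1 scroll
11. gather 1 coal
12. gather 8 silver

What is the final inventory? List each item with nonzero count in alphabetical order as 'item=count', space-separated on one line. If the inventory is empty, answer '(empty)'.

After 1 (gather 6 silver): silver=6
After 2 (consume 4 silver): silver=2
After 3 (gather 5 silver): silver=7
After 4 (consume 3 silver): silver=4
After 5 (craft scroll): scroll=1 silver=3
After 6 (craft pick): pick=4 scroll=1 silver=2
After 7 (craft pick): pick=8 scroll=1 silver=1
After 8 (craft pick): pick=12 scroll=1
After 9 (consume 3 pick): pick=9 scroll=1
After 10 (consume 1 scroll): pick=9
After 11 (gather 1 coal): coal=1 pick=9
After 12 (gather 8 silver): coal=1 pick=9 silver=8

Answer: coal=1 pick=9 silver=8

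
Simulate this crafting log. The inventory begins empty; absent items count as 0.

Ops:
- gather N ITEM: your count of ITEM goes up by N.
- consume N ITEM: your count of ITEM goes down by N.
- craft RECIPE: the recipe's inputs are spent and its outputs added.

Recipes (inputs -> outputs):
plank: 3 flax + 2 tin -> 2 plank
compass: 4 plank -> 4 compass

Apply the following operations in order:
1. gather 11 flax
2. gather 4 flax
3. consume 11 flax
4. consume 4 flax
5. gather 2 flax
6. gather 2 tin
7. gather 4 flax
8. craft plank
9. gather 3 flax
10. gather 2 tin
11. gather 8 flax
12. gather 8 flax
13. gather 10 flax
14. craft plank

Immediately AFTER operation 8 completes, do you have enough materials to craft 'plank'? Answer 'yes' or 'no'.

Answer: no

Derivation:
After 1 (gather 11 flax): flax=11
After 2 (gather 4 flax): flax=15
After 3 (consume 11 flax): flax=4
After 4 (consume 4 flax): (empty)
After 5 (gather 2 flax): flax=2
After 6 (gather 2 tin): flax=2 tin=2
After 7 (gather 4 flax): flax=6 tin=2
After 8 (craft plank): flax=3 plank=2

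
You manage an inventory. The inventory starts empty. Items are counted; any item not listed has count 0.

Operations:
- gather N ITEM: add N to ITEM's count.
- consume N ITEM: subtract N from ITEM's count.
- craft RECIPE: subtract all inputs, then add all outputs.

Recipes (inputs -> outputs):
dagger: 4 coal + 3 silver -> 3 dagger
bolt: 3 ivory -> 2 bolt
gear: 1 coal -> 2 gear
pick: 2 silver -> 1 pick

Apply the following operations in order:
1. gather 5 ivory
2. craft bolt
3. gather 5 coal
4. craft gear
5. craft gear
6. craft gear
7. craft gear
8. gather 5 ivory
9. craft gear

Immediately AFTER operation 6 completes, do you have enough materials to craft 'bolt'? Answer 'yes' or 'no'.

After 1 (gather 5 ivory): ivory=5
After 2 (craft bolt): bolt=2 ivory=2
After 3 (gather 5 coal): bolt=2 coal=5 ivory=2
After 4 (craft gear): bolt=2 coal=4 gear=2 ivory=2
After 5 (craft gear): bolt=2 coal=3 gear=4 ivory=2
After 6 (craft gear): bolt=2 coal=2 gear=6 ivory=2

Answer: no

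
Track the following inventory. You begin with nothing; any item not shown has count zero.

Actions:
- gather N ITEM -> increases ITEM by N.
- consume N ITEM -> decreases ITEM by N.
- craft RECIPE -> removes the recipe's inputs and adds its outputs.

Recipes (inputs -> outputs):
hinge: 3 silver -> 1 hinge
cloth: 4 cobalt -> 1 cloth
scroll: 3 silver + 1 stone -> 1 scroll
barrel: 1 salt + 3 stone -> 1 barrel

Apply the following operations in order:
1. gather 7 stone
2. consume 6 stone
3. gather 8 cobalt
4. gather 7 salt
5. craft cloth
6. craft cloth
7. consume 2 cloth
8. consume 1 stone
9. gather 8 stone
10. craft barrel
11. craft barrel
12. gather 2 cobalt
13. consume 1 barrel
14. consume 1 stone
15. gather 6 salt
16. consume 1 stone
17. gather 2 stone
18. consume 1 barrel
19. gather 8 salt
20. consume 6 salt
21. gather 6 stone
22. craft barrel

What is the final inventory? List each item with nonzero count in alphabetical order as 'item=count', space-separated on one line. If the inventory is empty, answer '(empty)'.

Answer: barrel=1 cobalt=2 salt=12 stone=5

Derivation:
After 1 (gather 7 stone): stone=7
After 2 (consume 6 stone): stone=1
After 3 (gather 8 cobalt): cobalt=8 stone=1
After 4 (gather 7 salt): cobalt=8 salt=7 stone=1
After 5 (craft cloth): cloth=1 cobalt=4 salt=7 stone=1
After 6 (craft cloth): cloth=2 salt=7 stone=1
After 7 (consume 2 cloth): salt=7 stone=1
After 8 (consume 1 stone): salt=7
After 9 (gather 8 stone): salt=7 stone=8
After 10 (craft barrel): barrel=1 salt=6 stone=5
After 11 (craft barrel): barrel=2 salt=5 stone=2
After 12 (gather 2 cobalt): barrel=2 cobalt=2 salt=5 stone=2
After 13 (consume 1 barrel): barrel=1 cobalt=2 salt=5 stone=2
After 14 (consume 1 stone): barrel=1 cobalt=2 salt=5 stone=1
After 15 (gather 6 salt): barrel=1 cobalt=2 salt=11 stone=1
After 16 (consume 1 stone): barrel=1 cobalt=2 salt=11
After 17 (gather 2 stone): barrel=1 cobalt=2 salt=11 stone=2
After 18 (consume 1 barrel): cobalt=2 salt=11 stone=2
After 19 (gather 8 salt): cobalt=2 salt=19 stone=2
After 20 (consume 6 salt): cobalt=2 salt=13 stone=2
After 21 (gather 6 stone): cobalt=2 salt=13 stone=8
After 22 (craft barrel): barrel=1 cobalt=2 salt=12 stone=5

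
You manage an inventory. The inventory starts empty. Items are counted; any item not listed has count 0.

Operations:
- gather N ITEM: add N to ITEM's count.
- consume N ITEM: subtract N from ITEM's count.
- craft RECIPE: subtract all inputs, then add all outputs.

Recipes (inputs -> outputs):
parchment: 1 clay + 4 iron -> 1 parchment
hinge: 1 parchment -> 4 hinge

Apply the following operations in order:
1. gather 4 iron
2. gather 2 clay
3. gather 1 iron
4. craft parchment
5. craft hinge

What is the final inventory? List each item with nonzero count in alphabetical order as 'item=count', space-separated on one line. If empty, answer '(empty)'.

Answer: clay=1 hinge=4 iron=1

Derivation:
After 1 (gather 4 iron): iron=4
After 2 (gather 2 clay): clay=2 iron=4
After 3 (gather 1 iron): clay=2 iron=5
After 4 (craft parchment): clay=1 iron=1 parchment=1
After 5 (craft hinge): clay=1 hinge=4 iron=1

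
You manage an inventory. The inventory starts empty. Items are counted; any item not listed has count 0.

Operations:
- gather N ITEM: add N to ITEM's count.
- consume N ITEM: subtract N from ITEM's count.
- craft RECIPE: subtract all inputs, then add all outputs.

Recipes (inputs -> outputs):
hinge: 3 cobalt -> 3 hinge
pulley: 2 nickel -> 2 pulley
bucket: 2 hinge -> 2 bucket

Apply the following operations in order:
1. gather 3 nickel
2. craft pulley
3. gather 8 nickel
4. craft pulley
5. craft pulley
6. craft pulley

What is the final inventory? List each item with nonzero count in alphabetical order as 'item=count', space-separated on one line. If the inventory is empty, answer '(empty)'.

Answer: nickel=3 pulley=8

Derivation:
After 1 (gather 3 nickel): nickel=3
After 2 (craft pulley): nickel=1 pulley=2
After 3 (gather 8 nickel): nickel=9 pulley=2
After 4 (craft pulley): nickel=7 pulley=4
After 5 (craft pulley): nickel=5 pulley=6
After 6 (craft pulley): nickel=3 pulley=8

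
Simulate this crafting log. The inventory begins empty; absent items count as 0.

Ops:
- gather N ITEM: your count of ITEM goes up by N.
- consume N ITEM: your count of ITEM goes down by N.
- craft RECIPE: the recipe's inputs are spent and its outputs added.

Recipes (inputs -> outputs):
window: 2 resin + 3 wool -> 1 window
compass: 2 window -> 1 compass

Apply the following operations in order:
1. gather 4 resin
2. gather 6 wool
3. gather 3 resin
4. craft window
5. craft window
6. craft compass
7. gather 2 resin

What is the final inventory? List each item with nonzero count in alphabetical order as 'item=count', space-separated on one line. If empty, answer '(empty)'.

After 1 (gather 4 resin): resin=4
After 2 (gather 6 wool): resin=4 wool=6
After 3 (gather 3 resin): resin=7 wool=6
After 4 (craft window): resin=5 window=1 wool=3
After 5 (craft window): resin=3 window=2
After 6 (craft compass): compass=1 resin=3
After 7 (gather 2 resin): compass=1 resin=5

Answer: compass=1 resin=5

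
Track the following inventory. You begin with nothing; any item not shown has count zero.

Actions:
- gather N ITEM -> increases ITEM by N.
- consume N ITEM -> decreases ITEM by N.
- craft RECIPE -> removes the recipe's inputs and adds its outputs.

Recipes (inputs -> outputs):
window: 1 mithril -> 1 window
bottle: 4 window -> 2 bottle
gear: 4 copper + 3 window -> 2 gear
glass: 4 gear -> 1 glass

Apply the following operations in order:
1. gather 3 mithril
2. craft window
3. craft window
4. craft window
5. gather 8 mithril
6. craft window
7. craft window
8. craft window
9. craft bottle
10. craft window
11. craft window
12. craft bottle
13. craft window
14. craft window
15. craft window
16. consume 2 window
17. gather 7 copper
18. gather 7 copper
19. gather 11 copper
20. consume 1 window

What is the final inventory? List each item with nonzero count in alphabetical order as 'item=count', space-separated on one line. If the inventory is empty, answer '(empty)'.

Answer: bottle=4 copper=25

Derivation:
After 1 (gather 3 mithril): mithril=3
After 2 (craft window): mithril=2 window=1
After 3 (craft window): mithril=1 window=2
After 4 (craft window): window=3
After 5 (gather 8 mithril): mithril=8 window=3
After 6 (craft window): mithril=7 window=4
After 7 (craft window): mithril=6 window=5
After 8 (craft window): mithril=5 window=6
After 9 (craft bottle): bottle=2 mithril=5 window=2
After 10 (craft window): bottle=2 mithril=4 window=3
After 11 (craft window): bottle=2 mithril=3 window=4
After 12 (craft bottle): bottle=4 mithril=3
After 13 (craft window): bottle=4 mithril=2 window=1
After 14 (craft window): bottle=4 mithril=1 window=2
After 15 (craft window): bottle=4 window=3
After 16 (consume 2 window): bottle=4 window=1
After 17 (gather 7 copper): bottle=4 copper=7 window=1
After 18 (gather 7 copper): bottle=4 copper=14 window=1
After 19 (gather 11 copper): bottle=4 copper=25 window=1
After 20 (consume 1 window): bottle=4 copper=25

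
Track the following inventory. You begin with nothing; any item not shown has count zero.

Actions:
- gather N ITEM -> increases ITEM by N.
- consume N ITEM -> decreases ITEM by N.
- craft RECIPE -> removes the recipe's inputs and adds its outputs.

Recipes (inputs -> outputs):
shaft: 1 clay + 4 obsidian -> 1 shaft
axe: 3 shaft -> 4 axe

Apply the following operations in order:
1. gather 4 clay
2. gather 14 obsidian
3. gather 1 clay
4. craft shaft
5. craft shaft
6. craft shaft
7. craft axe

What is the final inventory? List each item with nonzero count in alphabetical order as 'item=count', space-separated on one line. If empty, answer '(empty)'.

After 1 (gather 4 clay): clay=4
After 2 (gather 14 obsidian): clay=4 obsidian=14
After 3 (gather 1 clay): clay=5 obsidian=14
After 4 (craft shaft): clay=4 obsidian=10 shaft=1
After 5 (craft shaft): clay=3 obsidian=6 shaft=2
After 6 (craft shaft): clay=2 obsidian=2 shaft=3
After 7 (craft axe): axe=4 clay=2 obsidian=2

Answer: axe=4 clay=2 obsidian=2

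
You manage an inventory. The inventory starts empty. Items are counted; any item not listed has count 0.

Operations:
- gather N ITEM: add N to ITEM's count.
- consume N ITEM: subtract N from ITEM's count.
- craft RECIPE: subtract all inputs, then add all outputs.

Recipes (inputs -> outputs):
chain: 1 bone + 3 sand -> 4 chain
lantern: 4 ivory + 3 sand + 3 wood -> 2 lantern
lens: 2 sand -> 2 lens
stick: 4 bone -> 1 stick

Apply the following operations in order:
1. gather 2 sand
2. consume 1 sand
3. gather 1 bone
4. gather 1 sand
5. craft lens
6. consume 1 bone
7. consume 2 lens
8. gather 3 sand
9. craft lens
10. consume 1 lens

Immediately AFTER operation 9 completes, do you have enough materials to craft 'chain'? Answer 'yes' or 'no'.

After 1 (gather 2 sand): sand=2
After 2 (consume 1 sand): sand=1
After 3 (gather 1 bone): bone=1 sand=1
After 4 (gather 1 sand): bone=1 sand=2
After 5 (craft lens): bone=1 lens=2
After 6 (consume 1 bone): lens=2
After 7 (consume 2 lens): (empty)
After 8 (gather 3 sand): sand=3
After 9 (craft lens): lens=2 sand=1

Answer: no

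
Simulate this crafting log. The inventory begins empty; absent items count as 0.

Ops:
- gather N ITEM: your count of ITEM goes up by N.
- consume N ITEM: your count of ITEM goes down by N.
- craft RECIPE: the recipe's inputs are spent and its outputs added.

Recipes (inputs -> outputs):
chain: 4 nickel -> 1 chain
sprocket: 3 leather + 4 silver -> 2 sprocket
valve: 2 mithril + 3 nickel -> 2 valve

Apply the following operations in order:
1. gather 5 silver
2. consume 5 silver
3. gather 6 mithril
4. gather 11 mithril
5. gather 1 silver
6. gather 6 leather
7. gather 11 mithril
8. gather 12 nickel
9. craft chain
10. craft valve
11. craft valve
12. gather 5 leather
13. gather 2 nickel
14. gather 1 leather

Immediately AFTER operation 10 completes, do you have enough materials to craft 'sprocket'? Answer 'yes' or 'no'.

Answer: no

Derivation:
After 1 (gather 5 silver): silver=5
After 2 (consume 5 silver): (empty)
After 3 (gather 6 mithril): mithril=6
After 4 (gather 11 mithril): mithril=17
After 5 (gather 1 silver): mithril=17 silver=1
After 6 (gather 6 leather): leather=6 mithril=17 silver=1
After 7 (gather 11 mithril): leather=6 mithril=28 silver=1
After 8 (gather 12 nickel): leather=6 mithril=28 nickel=12 silver=1
After 9 (craft chain): chain=1 leather=6 mithril=28 nickel=8 silver=1
After 10 (craft valve): chain=1 leather=6 mithril=26 nickel=5 silver=1 valve=2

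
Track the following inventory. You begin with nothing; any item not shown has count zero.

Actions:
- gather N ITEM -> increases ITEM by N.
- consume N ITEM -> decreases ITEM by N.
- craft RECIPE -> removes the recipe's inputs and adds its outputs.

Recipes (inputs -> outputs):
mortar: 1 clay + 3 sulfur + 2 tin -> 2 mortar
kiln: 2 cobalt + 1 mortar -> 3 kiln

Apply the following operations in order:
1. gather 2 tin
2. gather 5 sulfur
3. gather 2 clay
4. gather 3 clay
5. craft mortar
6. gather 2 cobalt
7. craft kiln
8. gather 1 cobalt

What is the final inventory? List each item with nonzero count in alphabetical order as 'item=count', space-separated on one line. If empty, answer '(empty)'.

Answer: clay=4 cobalt=1 kiln=3 mortar=1 sulfur=2

Derivation:
After 1 (gather 2 tin): tin=2
After 2 (gather 5 sulfur): sulfur=5 tin=2
After 3 (gather 2 clay): clay=2 sulfur=5 tin=2
After 4 (gather 3 clay): clay=5 sulfur=5 tin=2
After 5 (craft mortar): clay=4 mortar=2 sulfur=2
After 6 (gather 2 cobalt): clay=4 cobalt=2 mortar=2 sulfur=2
After 7 (craft kiln): clay=4 kiln=3 mortar=1 sulfur=2
After 8 (gather 1 cobalt): clay=4 cobalt=1 kiln=3 mortar=1 sulfur=2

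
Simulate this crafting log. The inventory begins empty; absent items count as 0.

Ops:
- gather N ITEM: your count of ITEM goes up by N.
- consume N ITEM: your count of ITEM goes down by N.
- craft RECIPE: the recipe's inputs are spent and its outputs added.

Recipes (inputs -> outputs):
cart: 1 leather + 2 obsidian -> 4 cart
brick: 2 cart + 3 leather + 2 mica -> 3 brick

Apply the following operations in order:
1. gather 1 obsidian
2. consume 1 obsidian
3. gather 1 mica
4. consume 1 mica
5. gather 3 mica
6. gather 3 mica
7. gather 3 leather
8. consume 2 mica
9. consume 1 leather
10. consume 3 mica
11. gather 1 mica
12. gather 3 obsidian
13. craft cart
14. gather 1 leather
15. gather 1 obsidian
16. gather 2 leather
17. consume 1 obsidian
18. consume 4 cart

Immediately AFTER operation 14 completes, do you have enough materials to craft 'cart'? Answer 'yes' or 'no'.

Answer: no

Derivation:
After 1 (gather 1 obsidian): obsidian=1
After 2 (consume 1 obsidian): (empty)
After 3 (gather 1 mica): mica=1
After 4 (consume 1 mica): (empty)
After 5 (gather 3 mica): mica=3
After 6 (gather 3 mica): mica=6
After 7 (gather 3 leather): leather=3 mica=6
After 8 (consume 2 mica): leather=3 mica=4
After 9 (consume 1 leather): leather=2 mica=4
After 10 (consume 3 mica): leather=2 mica=1
After 11 (gather 1 mica): leather=2 mica=2
After 12 (gather 3 obsidian): leather=2 mica=2 obsidian=3
After 13 (craft cart): cart=4 leather=1 mica=2 obsidian=1
After 14 (gather 1 leather): cart=4 leather=2 mica=2 obsidian=1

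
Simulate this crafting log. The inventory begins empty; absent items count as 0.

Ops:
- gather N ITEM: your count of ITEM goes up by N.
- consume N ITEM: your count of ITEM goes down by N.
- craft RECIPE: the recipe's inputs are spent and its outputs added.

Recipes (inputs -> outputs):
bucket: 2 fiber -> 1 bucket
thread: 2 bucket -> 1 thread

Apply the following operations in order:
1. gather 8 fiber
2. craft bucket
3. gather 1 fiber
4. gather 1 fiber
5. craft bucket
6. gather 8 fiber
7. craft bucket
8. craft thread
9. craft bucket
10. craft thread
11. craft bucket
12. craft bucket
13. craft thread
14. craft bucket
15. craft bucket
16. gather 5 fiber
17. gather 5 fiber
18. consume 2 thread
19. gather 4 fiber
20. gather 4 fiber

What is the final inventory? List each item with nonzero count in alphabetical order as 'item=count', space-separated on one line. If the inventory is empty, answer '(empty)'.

After 1 (gather 8 fiber): fiber=8
After 2 (craft bucket): bucket=1 fiber=6
After 3 (gather 1 fiber): bucket=1 fiber=7
After 4 (gather 1 fiber): bucket=1 fiber=8
After 5 (craft bucket): bucket=2 fiber=6
After 6 (gather 8 fiber): bucket=2 fiber=14
After 7 (craft bucket): bucket=3 fiber=12
After 8 (craft thread): bucket=1 fiber=12 thread=1
After 9 (craft bucket): bucket=2 fiber=10 thread=1
After 10 (craft thread): fiber=10 thread=2
After 11 (craft bucket): bucket=1 fiber=8 thread=2
After 12 (craft bucket): bucket=2 fiber=6 thread=2
After 13 (craft thread): fiber=6 thread=3
After 14 (craft bucket): bucket=1 fiber=4 thread=3
After 15 (craft bucket): bucket=2 fiber=2 thread=3
After 16 (gather 5 fiber): bucket=2 fiber=7 thread=3
After 17 (gather 5 fiber): bucket=2 fiber=12 thread=3
After 18 (consume 2 thread): bucket=2 fiber=12 thread=1
After 19 (gather 4 fiber): bucket=2 fiber=16 thread=1
After 20 (gather 4 fiber): bucket=2 fiber=20 thread=1

Answer: bucket=2 fiber=20 thread=1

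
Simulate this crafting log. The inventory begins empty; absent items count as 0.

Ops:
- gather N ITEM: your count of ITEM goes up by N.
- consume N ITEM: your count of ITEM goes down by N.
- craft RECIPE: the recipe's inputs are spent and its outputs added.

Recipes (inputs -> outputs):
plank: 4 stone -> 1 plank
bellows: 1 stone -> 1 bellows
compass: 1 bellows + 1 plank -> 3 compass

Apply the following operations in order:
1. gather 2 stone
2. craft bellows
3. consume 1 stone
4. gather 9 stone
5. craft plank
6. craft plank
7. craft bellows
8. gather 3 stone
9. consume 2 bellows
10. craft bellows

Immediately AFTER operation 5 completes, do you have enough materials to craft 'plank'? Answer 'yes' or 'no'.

After 1 (gather 2 stone): stone=2
After 2 (craft bellows): bellows=1 stone=1
After 3 (consume 1 stone): bellows=1
After 4 (gather 9 stone): bellows=1 stone=9
After 5 (craft plank): bellows=1 plank=1 stone=5

Answer: yes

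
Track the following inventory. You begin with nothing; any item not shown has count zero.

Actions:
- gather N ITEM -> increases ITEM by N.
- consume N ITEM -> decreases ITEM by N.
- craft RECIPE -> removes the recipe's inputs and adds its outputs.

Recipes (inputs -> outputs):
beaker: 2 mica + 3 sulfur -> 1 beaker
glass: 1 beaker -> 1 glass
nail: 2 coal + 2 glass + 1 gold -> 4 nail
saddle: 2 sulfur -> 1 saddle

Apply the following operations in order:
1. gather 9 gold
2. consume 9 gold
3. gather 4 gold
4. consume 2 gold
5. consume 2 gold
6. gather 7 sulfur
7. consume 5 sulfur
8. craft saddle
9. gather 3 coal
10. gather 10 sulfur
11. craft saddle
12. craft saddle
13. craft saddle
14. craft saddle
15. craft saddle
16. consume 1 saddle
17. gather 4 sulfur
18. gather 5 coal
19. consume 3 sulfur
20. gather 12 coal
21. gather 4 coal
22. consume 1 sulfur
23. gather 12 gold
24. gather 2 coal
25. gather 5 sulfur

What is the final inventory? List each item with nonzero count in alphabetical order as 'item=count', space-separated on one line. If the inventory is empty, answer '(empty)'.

After 1 (gather 9 gold): gold=9
After 2 (consume 9 gold): (empty)
After 3 (gather 4 gold): gold=4
After 4 (consume 2 gold): gold=2
After 5 (consume 2 gold): (empty)
After 6 (gather 7 sulfur): sulfur=7
After 7 (consume 5 sulfur): sulfur=2
After 8 (craft saddle): saddle=1
After 9 (gather 3 coal): coal=3 saddle=1
After 10 (gather 10 sulfur): coal=3 saddle=1 sulfur=10
After 11 (craft saddle): coal=3 saddle=2 sulfur=8
After 12 (craft saddle): coal=3 saddle=3 sulfur=6
After 13 (craft saddle): coal=3 saddle=4 sulfur=4
After 14 (craft saddle): coal=3 saddle=5 sulfur=2
After 15 (craft saddle): coal=3 saddle=6
After 16 (consume 1 saddle): coal=3 saddle=5
After 17 (gather 4 sulfur): coal=3 saddle=5 sulfur=4
After 18 (gather 5 coal): coal=8 saddle=5 sulfur=4
After 19 (consume 3 sulfur): coal=8 saddle=5 sulfur=1
After 20 (gather 12 coal): coal=20 saddle=5 sulfur=1
After 21 (gather 4 coal): coal=24 saddle=5 sulfur=1
After 22 (consume 1 sulfur): coal=24 saddle=5
After 23 (gather 12 gold): coal=24 gold=12 saddle=5
After 24 (gather 2 coal): coal=26 gold=12 saddle=5
After 25 (gather 5 sulfur): coal=26 gold=12 saddle=5 sulfur=5

Answer: coal=26 gold=12 saddle=5 sulfur=5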